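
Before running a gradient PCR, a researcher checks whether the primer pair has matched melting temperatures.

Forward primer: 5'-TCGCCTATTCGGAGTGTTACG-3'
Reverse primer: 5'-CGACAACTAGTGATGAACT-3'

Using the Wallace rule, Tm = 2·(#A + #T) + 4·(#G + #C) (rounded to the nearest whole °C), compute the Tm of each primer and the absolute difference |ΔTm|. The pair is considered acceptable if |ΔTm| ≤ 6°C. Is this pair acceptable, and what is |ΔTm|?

|ΔTm| = 10°C; the pair is not acceptable.

Forward: A=3 T=7 G=6 C=5 → Tm = 2·10 + 4·11 = 64°C.
Reverse: A=7 T=4 G=4 C=4 → Tm = 2·11 + 4·8 = 54°C.
|ΔTm| = |64 − 54| = 10°C, > 6°C.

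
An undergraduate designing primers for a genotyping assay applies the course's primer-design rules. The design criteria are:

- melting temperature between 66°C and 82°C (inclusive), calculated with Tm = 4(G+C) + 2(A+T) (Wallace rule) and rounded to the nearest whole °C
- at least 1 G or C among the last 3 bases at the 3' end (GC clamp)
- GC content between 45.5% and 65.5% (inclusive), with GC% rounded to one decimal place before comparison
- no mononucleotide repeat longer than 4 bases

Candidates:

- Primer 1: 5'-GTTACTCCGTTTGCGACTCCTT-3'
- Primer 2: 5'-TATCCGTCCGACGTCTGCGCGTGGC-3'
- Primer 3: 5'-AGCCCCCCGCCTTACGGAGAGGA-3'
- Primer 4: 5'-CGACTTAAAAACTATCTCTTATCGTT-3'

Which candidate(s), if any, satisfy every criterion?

Primer 1 (22 nt, A=2 T=9 G=4 C=7): Tm = 2·11 + 4·11 = 66°C ✓; 3' end CTT has 1 G/C ✓; GC 11/22 = 50.0% ✓; longest run = 3 ✓ — passes.
Primer 2 (25 nt, A=2 T=6 G=8 C=9): Tm = 2·8 + 4·17 = 84°C, outside 66–82°C ✗; 3' end GGC has 3 G/C ✓; GC 17/25 = 68.0%, outside 45.5–65.5% ✗; longest run = 2 ✓ — fails.
Primer 3 (23 nt, A=5 T=2 G=7 C=9): Tm = 2·7 + 4·16 = 78°C ✓; 3' end GGA has 2 G/C ✓; GC 16/23 = 69.6%, outside 45.5–65.5% ✗; longest run = 6, exceeds 4 ✗ — fails.
Primer 4 (26 nt, A=8 T=10 G=2 C=6): Tm = 2·18 + 4·8 = 68°C ✓; 3' end GTT has 1 G/C ✓; GC 8/26 = 30.8%, outside 45.5–65.5% ✗; longest run = 5, exceeds 4 ✗ — fails.

Primer 1 only.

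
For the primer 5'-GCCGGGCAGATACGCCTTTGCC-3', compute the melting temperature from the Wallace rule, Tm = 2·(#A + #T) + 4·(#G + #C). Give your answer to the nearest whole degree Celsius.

Base counts: A=3, T=4, G=7, C=8 (length 22).
Tm = 2·(3+4) + 4·(7+8) = 2·7 + 4·15 = 14 + 60 = 74°C.

74°C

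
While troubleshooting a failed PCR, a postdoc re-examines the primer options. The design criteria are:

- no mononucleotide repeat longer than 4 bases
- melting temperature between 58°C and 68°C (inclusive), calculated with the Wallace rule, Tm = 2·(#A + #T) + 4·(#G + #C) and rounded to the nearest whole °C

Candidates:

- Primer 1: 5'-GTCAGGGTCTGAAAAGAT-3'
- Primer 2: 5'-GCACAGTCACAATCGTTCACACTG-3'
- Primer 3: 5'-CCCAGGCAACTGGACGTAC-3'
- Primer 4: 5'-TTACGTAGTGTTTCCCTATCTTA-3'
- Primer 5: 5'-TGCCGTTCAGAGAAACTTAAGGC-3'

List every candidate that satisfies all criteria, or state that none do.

Primer 3, Primer 4 and Primer 5.

Primer 1 (18 nt, A=6 T=4 G=6 C=2): longest run = 4 ✓; Tm = 2·10 + 4·8 = 52°C, outside 58–68°C ✗ — fails.
Primer 2 (24 nt, A=7 T=5 G=4 C=8): longest run = 2 ✓; Tm = 2·12 + 4·12 = 72°C, outside 58–68°C ✗ — fails.
Primer 3 (19 nt, A=5 T=2 G=5 C=7): longest run = 3 ✓; Tm = 2·7 + 4·12 = 62°C ✓ — passes.
Primer 4 (23 nt, A=4 T=11 G=3 C=5): longest run = 3 ✓; Tm = 2·15 + 4·8 = 62°C ✓ — passes.
Primer 5 (23 nt, A=7 T=5 G=6 C=5): longest run = 3 ✓; Tm = 2·12 + 4·11 = 68°C ✓ — passes.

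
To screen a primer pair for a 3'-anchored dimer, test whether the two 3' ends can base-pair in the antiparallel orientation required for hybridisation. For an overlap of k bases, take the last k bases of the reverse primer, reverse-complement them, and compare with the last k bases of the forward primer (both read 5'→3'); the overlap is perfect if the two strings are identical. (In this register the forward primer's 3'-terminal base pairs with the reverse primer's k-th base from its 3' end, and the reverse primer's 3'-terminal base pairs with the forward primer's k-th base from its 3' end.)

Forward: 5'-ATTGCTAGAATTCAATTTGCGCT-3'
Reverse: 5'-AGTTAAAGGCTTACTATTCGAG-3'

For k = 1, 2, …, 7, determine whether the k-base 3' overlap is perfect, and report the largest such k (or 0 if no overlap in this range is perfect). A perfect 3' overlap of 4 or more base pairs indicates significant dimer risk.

Last 7 bases (5'→3') — forward …TTGCGCT, reverse …ATTCGAG.
Reverse complement of the reverse primer's last 7 bases: CTCGAAT; its first k bases are the reverse complement of the reverse primer's last k bases, so a perfect k-base overlap needs the forward primer's last k bases to equal them.
Comparing (forward last k vs required): k=1: T vs C ✗; k=2: CT vs CT ✓; k=3: GCT vs CTC ✗; k=4: CGCT vs CTCG ✗; k=5: GCGCT vs CTCGA ✗; k=6: TGCGCT vs CTCGAA ✗; k=7: TTGCGCT vs CTCGAAT ✗.
Only k = 2 is perfect, so the longest perfect 3' overlap is 2.

Longest perfect overlap: 2 complementary base pairs; below the dimer-risk threshold (threshold 4).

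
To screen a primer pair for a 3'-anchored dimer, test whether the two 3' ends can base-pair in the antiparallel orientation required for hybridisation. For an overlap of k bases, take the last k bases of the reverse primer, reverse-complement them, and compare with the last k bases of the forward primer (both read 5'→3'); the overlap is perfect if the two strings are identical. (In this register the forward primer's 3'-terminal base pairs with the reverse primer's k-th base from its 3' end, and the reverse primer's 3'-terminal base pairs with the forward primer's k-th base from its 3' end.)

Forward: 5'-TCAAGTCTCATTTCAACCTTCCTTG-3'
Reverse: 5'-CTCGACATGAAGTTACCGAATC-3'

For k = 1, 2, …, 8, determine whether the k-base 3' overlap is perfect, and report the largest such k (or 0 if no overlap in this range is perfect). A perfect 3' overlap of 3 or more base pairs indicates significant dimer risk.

Last 8 bases (5'→3') — forward …CTTCCTTG, reverse …ACCGAATC.
Reverse complement of the reverse primer's last 8 bases: GATTCGGT; its first k bases are the reverse complement of the reverse primer's last k bases, so a perfect k-base overlap needs the forward primer's last k bases to equal them.
Comparing (forward last k vs required): k=1: G vs G ✓; k=2: TG vs GA ✗; k=3: TTG vs GAT ✗; k=4: CTTG vs GATT ✗; k=5: CCTTG vs GATTC ✗; k=6: TCCTTG vs GATTCG ✗; k=7: TTCCTTG vs GATTCGG ✗; k=8: CTTCCTTG vs GATTCGGT ✗.
Only k = 1 is perfect, so the longest perfect 3' overlap is 1.

Longest perfect overlap: 1 complementary base pair; below the dimer-risk threshold (threshold 3).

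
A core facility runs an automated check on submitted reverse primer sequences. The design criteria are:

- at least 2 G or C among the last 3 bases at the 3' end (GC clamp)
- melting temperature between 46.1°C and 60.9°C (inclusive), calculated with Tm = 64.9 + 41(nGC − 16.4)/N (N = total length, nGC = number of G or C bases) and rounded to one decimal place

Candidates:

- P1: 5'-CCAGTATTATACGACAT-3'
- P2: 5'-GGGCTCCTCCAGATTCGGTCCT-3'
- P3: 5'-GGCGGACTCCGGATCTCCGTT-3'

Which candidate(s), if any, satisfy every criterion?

P2 only.

P1 (17 nt, A=6 T=5 G=2 C=4): 3' end CAT has 1 G/C, need ≥2 ✗; Tm = 64.9 + 41·(6 − 16.4)/17 = 39.8°C, outside 46.1–60.9°C ✗ — fails.
P2 (22 nt, A=2 T=6 G=6 C=8): 3' end CCT has 2 G/C ✓; Tm = 64.9 + 41·(14 − 16.4)/22 = 60.4°C ✓ — passes.
P3 (21 nt, A=2 T=5 G=7 C=7): 3' end GTT has 1 G/C, need ≥2 ✗; Tm = 64.9 + 41·(14 − 16.4)/21 = 60.2°C ✓ — fails.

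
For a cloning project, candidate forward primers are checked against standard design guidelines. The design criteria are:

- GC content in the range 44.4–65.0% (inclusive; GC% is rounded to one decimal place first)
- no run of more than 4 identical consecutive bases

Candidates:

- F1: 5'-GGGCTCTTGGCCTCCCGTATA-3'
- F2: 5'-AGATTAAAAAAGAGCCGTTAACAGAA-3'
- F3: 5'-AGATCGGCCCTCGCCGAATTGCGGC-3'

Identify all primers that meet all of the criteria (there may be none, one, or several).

F1 only.

F1 (21 nt, A=2 T=6 G=6 C=7): GC 13/21 = 61.9% ✓; longest run = 3 ✓ — passes.
F2 (26 nt, A=14 T=4 G=5 C=3): GC 8/26 = 30.8%, outside 44.4–65.0% ✗; longest run = 6, exceeds 4 ✗ — fails.
F3 (25 nt, A=4 T=4 G=8 C=9): GC 17/25 = 68.0%, outside 44.4–65.0% ✗; longest run = 3 ✓ — fails.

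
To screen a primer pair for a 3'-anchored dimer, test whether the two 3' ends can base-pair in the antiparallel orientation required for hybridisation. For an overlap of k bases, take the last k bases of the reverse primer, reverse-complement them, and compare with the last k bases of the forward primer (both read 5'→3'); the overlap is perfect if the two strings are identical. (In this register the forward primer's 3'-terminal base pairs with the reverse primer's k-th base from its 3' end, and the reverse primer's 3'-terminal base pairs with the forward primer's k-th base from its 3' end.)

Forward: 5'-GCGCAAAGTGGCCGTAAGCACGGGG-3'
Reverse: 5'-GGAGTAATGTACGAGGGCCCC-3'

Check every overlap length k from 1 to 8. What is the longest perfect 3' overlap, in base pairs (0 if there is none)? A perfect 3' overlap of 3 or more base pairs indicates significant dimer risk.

Longest perfect overlap: 4 complementary base pairs; significant dimer risk (threshold 3).

Last 8 bases (5'→3') — forward …GCACGGGG, reverse …AGGGCCCC.
Reverse complement of the reverse primer's last 8 bases: GGGGCCCT; its first k bases are the reverse complement of the reverse primer's last k bases, so a perfect k-base overlap needs the forward primer's last k bases to equal them.
Comparing (forward last k vs required): k=1: G vs G ✓; k=2: GG vs GG ✓; k=3: GGG vs GGG ✓; k=4: GGGG vs GGGG ✓; k=5: CGGGG vs GGGGC ✗; k=6: ACGGGG vs GGGGCC ✗; k=7: CACGGGG vs GGGGCCC ✗; k=8: GCACGGGG vs GGGGCCCT ✗.
Perfect overlaps at k = 1, 2, 3, 4; the largest is 4.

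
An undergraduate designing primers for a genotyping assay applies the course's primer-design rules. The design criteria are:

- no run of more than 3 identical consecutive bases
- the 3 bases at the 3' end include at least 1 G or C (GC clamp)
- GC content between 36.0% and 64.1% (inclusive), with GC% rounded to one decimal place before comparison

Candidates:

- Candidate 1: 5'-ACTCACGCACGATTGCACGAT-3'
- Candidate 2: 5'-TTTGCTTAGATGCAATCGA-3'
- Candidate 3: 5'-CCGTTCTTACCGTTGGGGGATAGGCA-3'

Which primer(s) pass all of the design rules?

Candidate 1 (21 nt, A=6 T=4 G=4 C=7): longest run = 2 ✓; 3' end GAT has 1 G/C ✓; GC 11/21 = 52.4% ✓ — passes.
Candidate 2 (19 nt, A=5 T=7 G=4 C=3): longest run = 3 ✓; 3' end CGA has 2 G/C ✓; GC 7/19 = 36.8% ✓ — passes.
Candidate 3 (26 nt, A=4 T=7 G=9 C=6): longest run = 5, exceeds 3 ✗; 3' end GCA has 2 G/C ✓; GC 15/26 = 57.7% ✓ — fails.

Candidate 1 and Candidate 2.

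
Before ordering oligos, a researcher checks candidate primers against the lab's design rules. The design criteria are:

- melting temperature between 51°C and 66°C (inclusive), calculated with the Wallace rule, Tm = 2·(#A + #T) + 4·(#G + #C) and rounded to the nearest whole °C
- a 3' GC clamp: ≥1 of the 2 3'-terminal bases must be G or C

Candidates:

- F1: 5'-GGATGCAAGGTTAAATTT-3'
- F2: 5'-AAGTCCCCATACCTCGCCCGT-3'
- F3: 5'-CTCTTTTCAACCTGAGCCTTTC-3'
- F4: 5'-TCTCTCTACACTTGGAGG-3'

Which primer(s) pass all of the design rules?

F3 and F4.

F1 (18 nt, A=6 T=6 G=5 C=1): Tm = 2·12 + 4·6 = 48°C, outside 51–66°C ✗; 3' end TT has 0 G/C, need ≥1 ✗ — fails.
F2 (21 nt, A=4 T=4 G=3 C=10): Tm = 2·8 + 4·13 = 68°C, outside 51–66°C ✗; 3' end GT has 1 G/C ✓ — fails.
F3 (22 nt, A=3 T=9 G=2 C=8): Tm = 2·12 + 4·10 = 64°C ✓; 3' end TC has 1 G/C ✓ — passes.
F4 (18 nt, A=3 T=6 G=4 C=5): Tm = 2·9 + 4·9 = 54°C ✓; 3' end GG has 2 G/C ✓ — passes.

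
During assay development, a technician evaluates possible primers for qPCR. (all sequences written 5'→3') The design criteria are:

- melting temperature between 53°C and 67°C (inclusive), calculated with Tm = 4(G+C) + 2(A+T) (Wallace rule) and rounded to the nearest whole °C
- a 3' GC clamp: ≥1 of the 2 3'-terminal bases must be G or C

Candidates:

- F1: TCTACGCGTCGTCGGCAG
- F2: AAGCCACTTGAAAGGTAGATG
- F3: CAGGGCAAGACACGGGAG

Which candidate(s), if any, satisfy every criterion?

F1, F2 and F3.

F1 (18 nt, A=2 T=4 G=6 C=6): Tm = 2·6 + 4·12 = 60°C ✓; 3' end AG has 1 G/C ✓ — passes.
F2 (21 nt, A=8 T=4 G=6 C=3): Tm = 2·12 + 4·9 = 60°C ✓; 3' end TG has 1 G/C ✓ — passes.
F3 (18 nt, A=6 T=0 G=8 C=4): Tm = 2·6 + 4·12 = 60°C ✓; 3' end AG has 1 G/C ✓ — passes.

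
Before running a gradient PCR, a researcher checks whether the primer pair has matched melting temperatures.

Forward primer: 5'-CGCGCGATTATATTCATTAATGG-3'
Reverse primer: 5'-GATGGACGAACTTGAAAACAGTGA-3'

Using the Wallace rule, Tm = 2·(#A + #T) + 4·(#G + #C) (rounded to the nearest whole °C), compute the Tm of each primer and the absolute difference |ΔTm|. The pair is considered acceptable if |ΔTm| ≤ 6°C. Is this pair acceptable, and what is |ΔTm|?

|ΔTm| = 4°C; the pair is acceptable.

Forward: A=6 T=8 G=5 C=4 → Tm = 2·14 + 4·9 = 64°C.
Reverse: A=10 T=4 G=7 C=3 → Tm = 2·14 + 4·10 = 68°C.
|ΔTm| = |64 − 68| = 4°C, ≤ 6°C.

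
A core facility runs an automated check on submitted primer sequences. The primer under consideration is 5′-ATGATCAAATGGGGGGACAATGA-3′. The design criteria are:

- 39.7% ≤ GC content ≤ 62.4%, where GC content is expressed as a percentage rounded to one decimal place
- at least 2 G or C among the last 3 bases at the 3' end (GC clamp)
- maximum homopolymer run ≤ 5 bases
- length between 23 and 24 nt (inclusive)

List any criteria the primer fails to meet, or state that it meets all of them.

Fails: GC clamp, homopolymer run.

Base counts: A=9, T=4, G=8, C=2 (length 23).
GC content: GC 10/23 = 43.5% ✓
GC clamp: 3' end TGA has 1 G/C, need ≥2 ✗
homopolymer run: longest run = 6, exceeds 5 ✗
length: length 23 ✓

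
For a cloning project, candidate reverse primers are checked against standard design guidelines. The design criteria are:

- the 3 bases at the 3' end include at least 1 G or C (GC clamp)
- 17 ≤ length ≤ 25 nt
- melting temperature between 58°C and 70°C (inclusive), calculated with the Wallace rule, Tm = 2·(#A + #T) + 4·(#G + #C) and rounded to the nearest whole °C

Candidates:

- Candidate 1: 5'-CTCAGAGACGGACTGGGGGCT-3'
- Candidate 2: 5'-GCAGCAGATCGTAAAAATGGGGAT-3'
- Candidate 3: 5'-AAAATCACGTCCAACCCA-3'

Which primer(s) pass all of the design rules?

Candidate 1 (21 nt, A=4 T=3 G=9 C=5): 3' end GCT has 2 G/C ✓; length 21 ✓; Tm = 2·7 + 4·14 = 70°C ✓ — passes.
Candidate 2 (24 nt, A=9 T=4 G=8 C=3): 3' end GAT has 1 G/C ✓; length 24 ✓; Tm = 2·13 + 4·11 = 70°C ✓ — passes.
Candidate 3 (18 nt, A=8 T=2 G=1 C=7): 3' end CCA has 2 G/C ✓; length 18 ✓; Tm = 2·10 + 4·8 = 52°C, outside 58–70°C ✗ — fails.

Candidate 1 and Candidate 2.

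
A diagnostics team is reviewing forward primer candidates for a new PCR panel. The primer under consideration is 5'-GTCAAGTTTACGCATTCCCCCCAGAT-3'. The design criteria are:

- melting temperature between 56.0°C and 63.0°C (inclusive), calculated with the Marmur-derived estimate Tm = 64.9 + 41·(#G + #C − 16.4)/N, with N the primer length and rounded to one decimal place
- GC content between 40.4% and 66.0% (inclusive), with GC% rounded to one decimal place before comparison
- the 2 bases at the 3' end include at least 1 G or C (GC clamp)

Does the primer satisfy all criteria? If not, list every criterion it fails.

Fails: GC clamp.

Base counts: A=6, T=7, G=4, C=9 (length 26).
Tm: Tm = 64.9 + 41·(13 − 16.4)/26 = 59.5°C ✓
GC content: GC 13/26 = 50.0% ✓
GC clamp: 3' end AT has 0 G/C, need ≥1 ✗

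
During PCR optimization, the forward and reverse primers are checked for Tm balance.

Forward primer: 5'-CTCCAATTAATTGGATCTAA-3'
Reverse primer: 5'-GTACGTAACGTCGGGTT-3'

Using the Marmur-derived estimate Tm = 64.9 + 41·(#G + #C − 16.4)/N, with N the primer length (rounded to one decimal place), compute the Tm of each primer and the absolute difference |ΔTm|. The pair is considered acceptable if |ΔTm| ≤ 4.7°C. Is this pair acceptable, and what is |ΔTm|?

|ΔTm| = 3.5°C; the pair is acceptable.

Forward: G+C = 6, N = 20 → Tm = 64.9 + 41·(6 − 16.4)/20 = 43.6°C.
Reverse: G+C = 9, N = 17 → Tm = 64.9 + 41·(9 − 16.4)/17 = 47.1°C.
|ΔTm| = |43.6 − 47.1| = 3.5°C, ≤ 4.7°C.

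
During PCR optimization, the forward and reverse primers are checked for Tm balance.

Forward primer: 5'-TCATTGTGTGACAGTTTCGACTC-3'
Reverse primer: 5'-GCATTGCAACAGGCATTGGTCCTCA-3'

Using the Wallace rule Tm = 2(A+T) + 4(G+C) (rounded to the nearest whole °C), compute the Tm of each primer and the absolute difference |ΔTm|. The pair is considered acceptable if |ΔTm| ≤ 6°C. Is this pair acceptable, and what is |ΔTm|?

|ΔTm| = 10°C; the pair is not acceptable.

Forward: A=4 T=9 G=5 C=5 → Tm = 2·13 + 4·10 = 66°C.
Reverse: A=6 T=6 G=6 C=7 → Tm = 2·12 + 4·13 = 76°C.
|ΔTm| = |66 − 76| = 10°C, > 6°C.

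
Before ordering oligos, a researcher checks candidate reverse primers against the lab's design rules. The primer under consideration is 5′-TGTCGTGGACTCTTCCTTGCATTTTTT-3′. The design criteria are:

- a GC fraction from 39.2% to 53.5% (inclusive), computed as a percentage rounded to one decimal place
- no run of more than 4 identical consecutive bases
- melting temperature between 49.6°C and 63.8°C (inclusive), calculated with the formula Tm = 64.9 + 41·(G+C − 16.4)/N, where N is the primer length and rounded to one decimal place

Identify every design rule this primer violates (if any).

Fails: homopolymer run.

Base counts: A=2, T=14, G=5, C=6 (length 27).
GC content: GC 11/27 = 40.7% ✓
homopolymer run: longest run = 6, exceeds 4 ✗
Tm: Tm = 64.9 + 41·(11 − 16.4)/27 = 56.7°C ✓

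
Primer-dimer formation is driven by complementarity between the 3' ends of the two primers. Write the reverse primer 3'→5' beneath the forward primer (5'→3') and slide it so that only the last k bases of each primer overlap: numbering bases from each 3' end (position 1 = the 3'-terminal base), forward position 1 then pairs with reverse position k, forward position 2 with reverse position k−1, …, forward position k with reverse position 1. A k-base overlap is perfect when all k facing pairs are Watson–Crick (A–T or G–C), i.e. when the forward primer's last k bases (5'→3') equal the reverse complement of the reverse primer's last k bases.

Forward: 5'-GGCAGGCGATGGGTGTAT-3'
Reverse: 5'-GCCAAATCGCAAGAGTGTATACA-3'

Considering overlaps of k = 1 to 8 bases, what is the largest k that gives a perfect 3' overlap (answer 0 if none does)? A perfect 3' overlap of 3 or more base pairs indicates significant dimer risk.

Last 8 bases (5'→3') — forward …GGGTGTAT, reverse …TGTATACA.
Reverse complement of the reverse primer's last 8 bases: TGTATACA; its first k bases are the reverse complement of the reverse primer's last k bases, so a perfect k-base overlap needs the forward primer's last k bases to equal them.
Comparing (forward last k vs required): k=1: T vs T ✓; k=2: AT vs TG ✗; k=3: TAT vs TGT ✗; k=4: GTAT vs TGTA ✗; k=5: TGTAT vs TGTAT ✓; k=6: GTGTAT vs TGTATA ✗; k=7: GGTGTAT vs TGTATAC ✗; k=8: GGGTGTAT vs TGTATACA ✗.
Perfect overlaps at k = 1, 5; the largest is 5.

Longest perfect overlap: 5 complementary base pairs; significant dimer risk (threshold 3).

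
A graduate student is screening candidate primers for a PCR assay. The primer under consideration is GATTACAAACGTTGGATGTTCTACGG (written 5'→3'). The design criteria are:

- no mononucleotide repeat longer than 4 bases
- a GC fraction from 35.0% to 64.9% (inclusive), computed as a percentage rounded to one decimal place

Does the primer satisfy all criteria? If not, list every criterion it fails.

Meets all criteria.

Base counts: A=7, T=8, G=7, C=4 (length 26).
homopolymer run: longest run = 3 ✓
GC content: GC 11/26 = 42.3% ✓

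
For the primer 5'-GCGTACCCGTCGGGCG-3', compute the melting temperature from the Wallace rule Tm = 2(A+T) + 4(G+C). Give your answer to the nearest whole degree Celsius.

Base counts: A=1, T=2, G=7, C=6 (length 16).
Tm = 2·(1+2) + 4·(7+6) = 2·3 + 4·13 = 6 + 52 = 58°C.

58°C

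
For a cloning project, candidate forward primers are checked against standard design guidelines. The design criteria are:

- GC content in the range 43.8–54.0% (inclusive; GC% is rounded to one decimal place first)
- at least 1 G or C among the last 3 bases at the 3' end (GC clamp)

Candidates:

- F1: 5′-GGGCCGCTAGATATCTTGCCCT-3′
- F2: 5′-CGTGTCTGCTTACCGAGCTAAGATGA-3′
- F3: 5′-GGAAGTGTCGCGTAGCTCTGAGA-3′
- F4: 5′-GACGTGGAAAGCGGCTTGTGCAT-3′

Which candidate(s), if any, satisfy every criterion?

F1 (22 nt, A=3 T=6 G=6 C=7): GC 13/22 = 59.1%, outside 43.8–54.0% ✗; 3' end CCT has 2 G/C ✓ — fails.
F2 (26 nt, A=6 T=7 G=7 C=6): GC 13/26 = 50.0% ✓; 3' end TGA has 1 G/C ✓ — passes.
F3 (23 nt, A=5 T=5 G=9 C=4): GC 13/23 = 56.5%, outside 43.8–54.0% ✗; 3' end AGA has 1 G/C ✓ — fails.
F4 (23 nt, A=5 T=5 G=9 C=4): GC 13/23 = 56.5%, outside 43.8–54.0% ✗; 3' end CAT has 1 G/C ✓ — fails.

F2 only.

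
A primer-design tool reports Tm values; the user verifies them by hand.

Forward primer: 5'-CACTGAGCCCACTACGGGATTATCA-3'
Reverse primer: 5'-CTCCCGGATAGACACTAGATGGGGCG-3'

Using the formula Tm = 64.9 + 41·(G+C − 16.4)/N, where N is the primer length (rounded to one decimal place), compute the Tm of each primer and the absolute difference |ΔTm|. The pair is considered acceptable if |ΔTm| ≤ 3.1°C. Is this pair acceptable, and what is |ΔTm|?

Forward: G+C = 13, N = 25 → Tm = 64.9 + 41·(13 − 16.4)/25 = 59.3°C.
Reverse: G+C = 16, N = 26 → Tm = 64.9 + 41·(16 − 16.4)/26 = 64.3°C.
|ΔTm| = |59.3 − 64.3| = 5.0°C, > 3.1°C.

|ΔTm| = 5.0°C; the pair is not acceptable.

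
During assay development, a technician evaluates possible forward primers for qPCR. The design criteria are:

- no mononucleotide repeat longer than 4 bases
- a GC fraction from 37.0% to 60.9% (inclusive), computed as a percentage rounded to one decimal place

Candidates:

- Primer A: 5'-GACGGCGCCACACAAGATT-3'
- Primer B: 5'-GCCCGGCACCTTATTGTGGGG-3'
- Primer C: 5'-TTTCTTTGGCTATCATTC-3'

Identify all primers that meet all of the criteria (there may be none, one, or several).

Primer A only.

Primer A (19 nt, A=6 T=2 G=5 C=6): longest run = 2 ✓; GC 11/19 = 57.9% ✓ — passes.
Primer B (21 nt, A=2 T=5 G=8 C=6): longest run = 4 ✓; GC 14/21 = 66.7%, outside 37.0–60.9% ✗ — fails.
Primer C (18 nt, A=2 T=10 G=2 C=4): longest run = 3 ✓; GC 6/18 = 33.3%, outside 37.0–60.9% ✗ — fails.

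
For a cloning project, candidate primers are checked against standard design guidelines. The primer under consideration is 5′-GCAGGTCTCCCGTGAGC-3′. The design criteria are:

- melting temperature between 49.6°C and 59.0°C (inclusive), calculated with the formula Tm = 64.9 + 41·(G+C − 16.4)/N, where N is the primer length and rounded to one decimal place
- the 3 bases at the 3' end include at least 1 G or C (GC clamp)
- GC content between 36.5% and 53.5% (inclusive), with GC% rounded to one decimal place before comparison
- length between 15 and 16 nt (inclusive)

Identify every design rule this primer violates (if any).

Fails: GC content, length.

Base counts: A=2, T=3, G=6, C=6 (length 17).
Tm: Tm = 64.9 + 41·(12 − 16.4)/17 = 54.3°C ✓
GC clamp: 3' end AGC has 2 G/C ✓
GC content: GC 12/17 = 70.6%, outside 36.5–53.5% ✗
length: length 17, outside 15–16 ✗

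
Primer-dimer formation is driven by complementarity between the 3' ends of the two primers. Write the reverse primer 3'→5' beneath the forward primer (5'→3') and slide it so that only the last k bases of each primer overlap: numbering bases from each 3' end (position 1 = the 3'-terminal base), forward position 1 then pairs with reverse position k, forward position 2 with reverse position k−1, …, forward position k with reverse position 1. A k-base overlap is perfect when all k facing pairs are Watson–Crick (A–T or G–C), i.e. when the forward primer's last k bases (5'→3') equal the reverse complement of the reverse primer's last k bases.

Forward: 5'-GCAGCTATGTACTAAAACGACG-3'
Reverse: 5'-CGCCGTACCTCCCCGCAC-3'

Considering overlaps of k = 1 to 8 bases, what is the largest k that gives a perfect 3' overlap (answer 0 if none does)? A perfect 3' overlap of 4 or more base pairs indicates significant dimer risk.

Last 8 bases (5'→3') — forward …AAACGACG, reverse …CCCCGCAC.
Reverse complement of the reverse primer's last 8 bases: GTGCGGGG; its first k bases are the reverse complement of the reverse primer's last k bases, so a perfect k-base overlap needs the forward primer's last k bases to equal them.
Comparing (forward last k vs required): k=1: G vs G ✓; k=2: CG vs GT ✗; k=3: ACG vs GTG ✗; k=4: GACG vs GTGC ✗; k=5: CGACG vs GTGCG ✗; k=6: ACGACG vs GTGCGG ✗; k=7: AACGACG vs GTGCGGG ✗; k=8: AAACGACG vs GTGCGGGG ✗.
Only k = 1 is perfect, so the longest perfect 3' overlap is 1.

Longest perfect overlap: 1 complementary base pair; below the dimer-risk threshold (threshold 4).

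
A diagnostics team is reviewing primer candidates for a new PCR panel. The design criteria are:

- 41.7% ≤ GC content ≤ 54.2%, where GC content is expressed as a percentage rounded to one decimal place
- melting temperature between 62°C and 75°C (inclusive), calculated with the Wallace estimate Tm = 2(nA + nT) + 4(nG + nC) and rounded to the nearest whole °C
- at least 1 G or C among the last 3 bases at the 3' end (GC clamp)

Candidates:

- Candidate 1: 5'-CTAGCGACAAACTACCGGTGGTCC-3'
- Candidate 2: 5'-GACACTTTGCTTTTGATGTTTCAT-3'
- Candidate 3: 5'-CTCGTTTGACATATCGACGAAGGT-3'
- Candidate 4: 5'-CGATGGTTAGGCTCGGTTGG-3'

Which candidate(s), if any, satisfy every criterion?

Candidate 3 only.

Candidate 1 (24 nt, A=6 T=4 G=6 C=8): GC 14/24 = 58.3%, outside 41.7–54.2% ✗; Tm = 2·10 + 4·14 = 76°C, outside 62–75°C ✗; 3' end TCC has 2 G/C ✓ — fails.
Candidate 2 (24 nt, A=4 T=12 G=4 C=4): GC 8/24 = 33.3%, outside 41.7–54.2% ✗; Tm = 2·16 + 4·8 = 64°C ✓; 3' end CAT has 1 G/C ✓ — fails.
Candidate 3 (24 nt, A=6 T=7 G=6 C=5): GC 11/24 = 45.8% ✓; Tm = 2·13 + 4·11 = 70°C ✓; 3' end GGT has 2 G/C ✓ — passes.
Candidate 4 (20 nt, A=2 T=6 G=9 C=3): GC 12/20 = 60.0%, outside 41.7–54.2% ✗; Tm = 2·8 + 4·12 = 64°C ✓; 3' end TGG has 2 G/C ✓ — fails.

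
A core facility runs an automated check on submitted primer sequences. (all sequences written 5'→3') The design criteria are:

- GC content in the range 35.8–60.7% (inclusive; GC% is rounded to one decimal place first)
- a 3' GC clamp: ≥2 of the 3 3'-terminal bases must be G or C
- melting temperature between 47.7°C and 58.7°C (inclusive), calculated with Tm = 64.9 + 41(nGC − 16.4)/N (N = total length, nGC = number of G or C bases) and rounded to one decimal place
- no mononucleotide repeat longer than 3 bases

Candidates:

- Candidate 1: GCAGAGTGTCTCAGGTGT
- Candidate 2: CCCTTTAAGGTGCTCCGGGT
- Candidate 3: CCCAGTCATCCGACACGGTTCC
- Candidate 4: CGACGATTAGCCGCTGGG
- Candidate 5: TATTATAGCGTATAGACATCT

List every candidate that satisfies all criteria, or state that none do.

Candidate 2 only.

Candidate 1 (18 nt, A=3 T=5 G=7 C=3): GC 10/18 = 55.6% ✓; 3' end TGT has 1 G/C, need ≥2 ✗; Tm = 64.9 + 41·(10 − 16.4)/18 = 50.3°C ✓; longest run = 2 ✓ — fails.
Candidate 2 (20 nt, A=2 T=6 G=6 C=6): GC 12/20 = 60.0% ✓; 3' end GGT has 2 G/C ✓; Tm = 64.9 + 41·(12 − 16.4)/20 = 55.9°C ✓; longest run = 3 ✓ — passes.
Candidate 3 (22 nt, A=4 T=4 G=4 C=10): GC 14/22 = 63.6%, outside 35.8–60.7% ✗; 3' end TCC has 2 G/C ✓; Tm = 64.9 + 41·(14 − 16.4)/22 = 60.4°C, outside 47.7–58.7°C ✗; longest run = 3 ✓ — fails.
Candidate 4 (18 nt, A=3 T=3 G=7 C=5): GC 12/18 = 66.7%, outside 35.8–60.7% ✗; 3' end GGG has 3 G/C ✓; Tm = 64.9 + 41·(12 − 16.4)/18 = 54.9°C ✓; longest run = 3 ✓ — fails.
Candidate 5 (21 nt, A=7 T=8 G=3 C=3): GC 6/21 = 28.6%, outside 35.8–60.7% ✗; 3' end TCT has 1 G/C, need ≥2 ✗; Tm = 64.9 + 41·(6 − 16.4)/21 = 44.6°C, outside 47.7–58.7°C ✗; longest run = 2 ✓ — fails.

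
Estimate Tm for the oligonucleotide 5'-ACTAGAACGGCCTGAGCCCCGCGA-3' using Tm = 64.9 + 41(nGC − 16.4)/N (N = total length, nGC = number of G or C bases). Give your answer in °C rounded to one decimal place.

Base counts: A=6, T=2, G=7, C=9; G+C = 16, N = 24.
Tm = 64.9 + 41·(16 − 16.4)/24 = 64.9 + -16.40/24 = 64.2°C.

64.2°C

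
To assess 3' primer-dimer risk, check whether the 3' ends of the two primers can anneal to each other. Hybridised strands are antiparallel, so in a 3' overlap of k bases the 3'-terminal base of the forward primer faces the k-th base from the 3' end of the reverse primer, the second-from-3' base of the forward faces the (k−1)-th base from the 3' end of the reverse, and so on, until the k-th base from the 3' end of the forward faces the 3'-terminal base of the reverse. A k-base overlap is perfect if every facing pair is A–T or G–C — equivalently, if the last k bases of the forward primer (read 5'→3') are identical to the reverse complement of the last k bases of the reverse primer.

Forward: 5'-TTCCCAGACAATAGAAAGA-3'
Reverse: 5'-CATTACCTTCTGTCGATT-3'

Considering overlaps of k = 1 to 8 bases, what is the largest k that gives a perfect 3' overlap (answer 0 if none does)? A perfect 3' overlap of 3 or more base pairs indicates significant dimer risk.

Last 8 bases (5'→3') — forward …TAGAAAGA, reverse …TGTCGATT.
Reverse complement of the reverse primer's last 8 bases: AATCGACA; its first k bases are the reverse complement of the reverse primer's last k bases, so a perfect k-base overlap needs the forward primer's last k bases to equal them.
Comparing (forward last k vs required): k=1: A vs A ✓; k=2: GA vs AA ✗; k=3: AGA vs AAT ✗; k=4: AAGA vs AATC ✗; k=5: AAAGA vs AATCG ✗; k=6: GAAAGA vs AATCGA ✗; k=7: AGAAAGA vs AATCGAC ✗; k=8: TAGAAAGA vs AATCGACA ✗.
Only k = 1 is perfect, so the longest perfect 3' overlap is 1.

Longest perfect overlap: 1 complementary base pair; below the dimer-risk threshold (threshold 3).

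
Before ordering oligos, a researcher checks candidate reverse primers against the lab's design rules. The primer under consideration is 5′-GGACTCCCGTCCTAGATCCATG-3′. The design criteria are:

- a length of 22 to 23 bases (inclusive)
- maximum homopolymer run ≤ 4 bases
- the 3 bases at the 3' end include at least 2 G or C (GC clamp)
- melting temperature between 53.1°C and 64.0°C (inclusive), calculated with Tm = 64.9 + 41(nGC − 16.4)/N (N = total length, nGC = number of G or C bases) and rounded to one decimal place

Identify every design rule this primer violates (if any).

Base counts: A=4, T=5, G=5, C=8 (length 22).
length: length 22 ✓
homopolymer run: longest run = 3 ✓
GC clamp: 3' end ATG has 1 G/C, need ≥2 ✗
Tm: Tm = 64.9 + 41·(13 − 16.4)/22 = 58.6°C ✓

Fails: GC clamp.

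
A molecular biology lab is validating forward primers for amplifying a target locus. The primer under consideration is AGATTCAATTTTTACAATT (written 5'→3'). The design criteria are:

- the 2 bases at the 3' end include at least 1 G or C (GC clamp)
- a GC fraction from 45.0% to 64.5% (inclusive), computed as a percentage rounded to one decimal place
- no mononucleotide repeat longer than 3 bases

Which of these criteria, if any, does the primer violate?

Fails: GC clamp, GC content, homopolymer run.

Base counts: A=7, T=9, G=1, C=2 (length 19).
GC clamp: 3' end TT has 0 G/C, need ≥1 ✗
GC content: GC 3/19 = 15.8%, outside 45.0–64.5% ✗
homopolymer run: longest run = 5, exceeds 3 ✗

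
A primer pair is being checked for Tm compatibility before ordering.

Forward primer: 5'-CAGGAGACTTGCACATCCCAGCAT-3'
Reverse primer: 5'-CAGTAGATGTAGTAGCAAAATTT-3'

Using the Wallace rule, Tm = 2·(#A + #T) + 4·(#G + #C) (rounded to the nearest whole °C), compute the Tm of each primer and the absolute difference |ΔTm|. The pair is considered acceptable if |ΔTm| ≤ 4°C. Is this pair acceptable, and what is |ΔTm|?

Forward: A=7 T=4 G=5 C=8 → Tm = 2·11 + 4·13 = 74°C.
Reverse: A=9 T=7 G=5 C=2 → Tm = 2·16 + 4·7 = 60°C.
|ΔTm| = |74 − 60| = 14°C, > 4°C.

|ΔTm| = 14°C; the pair is not acceptable.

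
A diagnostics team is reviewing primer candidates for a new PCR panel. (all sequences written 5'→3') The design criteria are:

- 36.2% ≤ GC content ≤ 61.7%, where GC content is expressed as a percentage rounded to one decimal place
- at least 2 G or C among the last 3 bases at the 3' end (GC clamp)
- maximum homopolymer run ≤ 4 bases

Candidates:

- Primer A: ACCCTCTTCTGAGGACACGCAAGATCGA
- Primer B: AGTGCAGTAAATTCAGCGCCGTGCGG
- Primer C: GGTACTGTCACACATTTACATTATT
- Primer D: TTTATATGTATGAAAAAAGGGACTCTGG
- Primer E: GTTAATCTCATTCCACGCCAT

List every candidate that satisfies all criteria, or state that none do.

Primer A and Primer B.

Primer A (28 nt, A=8 T=5 G=6 C=9): GC 15/28 = 53.6% ✓; 3' end CGA has 2 G/C ✓; longest run = 3 ✓ — passes.
Primer B (26 nt, A=6 T=5 G=9 C=6): GC 15/26 = 57.7% ✓; 3' end CGG has 3 G/C ✓; longest run = 3 ✓ — passes.
Primer C (25 nt, A=7 T=10 G=3 C=5): GC 8/25 = 32.0%, outside 36.2–61.7% ✗; 3' end ATT has 0 G/C, need ≥2 ✗; longest run = 3 ✓ — fails.
Primer D (28 nt, A=10 T=9 G=7 C=2): GC 9/28 = 32.1%, outside 36.2–61.7% ✗; 3' end TGG has 2 G/C ✓; longest run = 6, exceeds 4 ✗ — fails.
Primer E (21 nt, A=5 T=7 G=2 C=7): GC 9/21 = 42.9% ✓; 3' end CAT has 1 G/C, need ≥2 ✗; longest run = 2 ✓ — fails.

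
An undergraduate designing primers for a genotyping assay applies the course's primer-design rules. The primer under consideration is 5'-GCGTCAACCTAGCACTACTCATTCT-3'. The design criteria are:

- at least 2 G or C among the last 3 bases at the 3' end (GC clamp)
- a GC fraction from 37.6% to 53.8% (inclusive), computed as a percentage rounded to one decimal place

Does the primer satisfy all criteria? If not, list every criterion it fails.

Fails: GC clamp.

Base counts: A=6, T=7, G=3, C=9 (length 25).
GC clamp: 3' end TCT has 1 G/C, need ≥2 ✗
GC content: GC 12/25 = 48.0% ✓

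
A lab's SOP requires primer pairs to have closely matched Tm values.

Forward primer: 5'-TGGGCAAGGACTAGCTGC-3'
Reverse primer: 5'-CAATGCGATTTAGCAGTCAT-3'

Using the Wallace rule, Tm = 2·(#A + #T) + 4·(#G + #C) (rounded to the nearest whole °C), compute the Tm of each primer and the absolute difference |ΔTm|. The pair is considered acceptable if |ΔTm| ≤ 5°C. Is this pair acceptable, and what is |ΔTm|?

|ΔTm| = 2°C; the pair is acceptable.

Forward: A=4 T=3 G=7 C=4 → Tm = 2·7 + 4·11 = 58°C.
Reverse: A=6 T=6 G=4 C=4 → Tm = 2·12 + 4·8 = 56°C.
|ΔTm| = |58 − 56| = 2°C, ≤ 5°C.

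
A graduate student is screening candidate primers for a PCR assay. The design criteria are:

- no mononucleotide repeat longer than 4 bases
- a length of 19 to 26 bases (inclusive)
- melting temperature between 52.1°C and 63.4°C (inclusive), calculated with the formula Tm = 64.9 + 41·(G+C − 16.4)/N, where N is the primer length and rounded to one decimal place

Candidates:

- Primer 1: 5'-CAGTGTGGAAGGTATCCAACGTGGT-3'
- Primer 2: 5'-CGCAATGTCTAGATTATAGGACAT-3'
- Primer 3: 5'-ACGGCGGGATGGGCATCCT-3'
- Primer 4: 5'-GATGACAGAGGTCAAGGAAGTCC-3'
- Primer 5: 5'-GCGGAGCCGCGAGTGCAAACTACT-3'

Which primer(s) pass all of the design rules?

Primer 1 (25 nt, A=6 T=6 G=9 C=4): longest run = 2 ✓; length 25 ✓; Tm = 64.9 + 41·(13 − 16.4)/25 = 59.3°C ✓ — passes.
Primer 2 (24 nt, A=8 T=7 G=5 C=4): longest run = 2 ✓; length 24 ✓; Tm = 64.9 + 41·(9 − 16.4)/24 = 52.3°C ✓ — passes.
Primer 3 (19 nt, A=3 T=3 G=8 C=5): longest run = 3 ✓; length 19 ✓; Tm = 64.9 + 41·(13 − 16.4)/19 = 57.6°C ✓ — passes.
Primer 4 (23 nt, A=8 T=3 G=8 C=4): longest run = 2 ✓; length 23 ✓; Tm = 64.9 + 41·(12 − 16.4)/23 = 57.1°C ✓ — passes.
Primer 5 (24 nt, A=6 T=3 G=8 C=7): longest run = 3 ✓; length 24 ✓; Tm = 64.9 + 41·(15 − 16.4)/24 = 62.5°C ✓ — passes.

Primer 1, Primer 2, Primer 3, Primer 4 and Primer 5.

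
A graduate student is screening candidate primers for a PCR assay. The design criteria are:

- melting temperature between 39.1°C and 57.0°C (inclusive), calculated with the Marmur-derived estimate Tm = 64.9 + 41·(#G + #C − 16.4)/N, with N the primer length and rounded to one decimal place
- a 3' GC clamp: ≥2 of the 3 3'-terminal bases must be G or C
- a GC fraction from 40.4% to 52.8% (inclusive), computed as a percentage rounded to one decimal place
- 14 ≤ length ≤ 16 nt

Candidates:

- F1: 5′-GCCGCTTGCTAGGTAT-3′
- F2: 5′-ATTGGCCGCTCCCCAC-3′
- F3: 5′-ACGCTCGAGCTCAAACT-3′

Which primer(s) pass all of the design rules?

None of the candidates satisfy all criteria.

F1 (16 nt, A=2 T=5 G=5 C=4): Tm = 64.9 + 41·(9 − 16.4)/16 = 45.9°C ✓; 3' end TAT has 0 G/C, need ≥2 ✗; GC 9/16 = 56.3%, outside 40.4–52.8% ✗; length 16 ✓ — fails.
F2 (16 nt, A=2 T=3 G=3 C=8): Tm = 64.9 + 41·(11 − 16.4)/16 = 51.1°C ✓; 3' end CAC has 2 G/C ✓; GC 11/16 = 68.8%, outside 40.4–52.8% ✗; length 16 ✓ — fails.
F3 (17 nt, A=5 T=3 G=3 C=6): Tm = 64.9 + 41·(9 − 16.4)/17 = 47.1°C ✓; 3' end ACT has 1 G/C, need ≥2 ✗; GC 9/17 = 52.9%, outside 40.4–52.8% ✗; length 17, outside 14–16 ✗ — fails.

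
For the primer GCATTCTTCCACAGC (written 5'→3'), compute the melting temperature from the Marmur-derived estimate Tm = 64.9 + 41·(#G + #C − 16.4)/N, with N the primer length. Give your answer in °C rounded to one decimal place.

41.9°C

Base counts: A=3, T=4, G=2, C=6; G+C = 8, N = 15.
Tm = 64.9 + 41·(8 − 16.4)/15 = 64.9 + -344.40/15 = 41.9°C.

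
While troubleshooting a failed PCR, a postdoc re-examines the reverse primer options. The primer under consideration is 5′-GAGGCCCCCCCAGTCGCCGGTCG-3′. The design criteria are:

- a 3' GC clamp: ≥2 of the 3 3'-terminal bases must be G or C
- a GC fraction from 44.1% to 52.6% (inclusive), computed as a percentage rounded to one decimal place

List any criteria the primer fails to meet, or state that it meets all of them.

Fails: GC content.

Base counts: A=2, T=2, G=8, C=11 (length 23).
GC clamp: 3' end TCG has 2 G/C ✓
GC content: GC 19/23 = 82.6%, outside 44.1–52.6% ✗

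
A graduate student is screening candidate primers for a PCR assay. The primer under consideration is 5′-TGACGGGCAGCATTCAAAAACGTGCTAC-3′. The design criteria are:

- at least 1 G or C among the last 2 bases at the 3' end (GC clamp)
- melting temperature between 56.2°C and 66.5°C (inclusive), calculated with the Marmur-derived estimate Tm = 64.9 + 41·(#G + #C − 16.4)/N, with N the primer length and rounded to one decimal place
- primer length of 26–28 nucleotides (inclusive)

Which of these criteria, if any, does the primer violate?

Meets all criteria.

Base counts: A=9, T=5, G=7, C=7 (length 28).
GC clamp: 3' end AC has 1 G/C ✓
Tm: Tm = 64.9 + 41·(14 − 16.4)/28 = 61.4°C ✓
length: length 28 ✓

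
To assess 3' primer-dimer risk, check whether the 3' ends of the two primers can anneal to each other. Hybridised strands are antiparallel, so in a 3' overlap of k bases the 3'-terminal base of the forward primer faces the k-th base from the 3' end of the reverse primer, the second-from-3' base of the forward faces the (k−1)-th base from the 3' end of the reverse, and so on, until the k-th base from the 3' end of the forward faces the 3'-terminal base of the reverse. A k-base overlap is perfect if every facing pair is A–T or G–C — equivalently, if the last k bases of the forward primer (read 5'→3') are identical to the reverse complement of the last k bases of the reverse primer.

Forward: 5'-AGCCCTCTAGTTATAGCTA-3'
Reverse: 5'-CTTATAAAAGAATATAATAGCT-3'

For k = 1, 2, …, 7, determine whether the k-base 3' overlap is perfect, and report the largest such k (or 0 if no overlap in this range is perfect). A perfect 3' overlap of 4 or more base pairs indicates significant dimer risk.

Longest perfect overlap: 5 complementary base pairs; significant dimer risk (threshold 4).

Last 7 bases (5'→3') — forward …ATAGCTA, reverse …AATAGCT.
Reverse complement of the reverse primer's last 7 bases: AGCTATT; its first k bases are the reverse complement of the reverse primer's last k bases, so a perfect k-base overlap needs the forward primer's last k bases to equal them.
Comparing (forward last k vs required): k=1: A vs A ✓; k=2: TA vs AG ✗; k=3: CTA vs AGC ✗; k=4: GCTA vs AGCT ✗; k=5: AGCTA vs AGCTA ✓; k=6: TAGCTA vs AGCTAT ✗; k=7: ATAGCTA vs AGCTATT ✗.
Perfect overlaps at k = 1, 5; the largest is 5.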